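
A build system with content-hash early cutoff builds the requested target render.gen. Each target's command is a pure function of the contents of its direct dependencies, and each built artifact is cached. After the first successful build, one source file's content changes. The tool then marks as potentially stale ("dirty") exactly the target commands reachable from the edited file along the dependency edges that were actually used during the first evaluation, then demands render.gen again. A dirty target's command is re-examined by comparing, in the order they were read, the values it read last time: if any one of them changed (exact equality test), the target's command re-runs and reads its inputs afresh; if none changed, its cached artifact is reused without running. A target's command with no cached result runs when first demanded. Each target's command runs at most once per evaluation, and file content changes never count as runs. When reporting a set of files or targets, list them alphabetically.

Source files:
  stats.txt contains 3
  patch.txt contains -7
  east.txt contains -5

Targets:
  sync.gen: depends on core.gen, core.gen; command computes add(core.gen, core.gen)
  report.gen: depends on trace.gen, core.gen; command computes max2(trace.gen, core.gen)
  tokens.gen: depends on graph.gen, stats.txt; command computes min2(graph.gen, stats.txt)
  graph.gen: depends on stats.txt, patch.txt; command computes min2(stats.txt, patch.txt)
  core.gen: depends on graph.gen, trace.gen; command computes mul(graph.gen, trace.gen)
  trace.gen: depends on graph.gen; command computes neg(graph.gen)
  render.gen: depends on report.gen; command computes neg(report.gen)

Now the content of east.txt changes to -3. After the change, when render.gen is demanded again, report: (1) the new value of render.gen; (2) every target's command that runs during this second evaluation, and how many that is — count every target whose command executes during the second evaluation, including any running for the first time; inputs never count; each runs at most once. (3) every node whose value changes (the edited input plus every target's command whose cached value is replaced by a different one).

First evaluation (everything demanded from the output):
  graph.gen = min2(3, -7) = -7
  trace.gen = neg(-7) = 7
  core.gen = mul(-7, 7) = -49
  report.gen = max2(7, -49) = 7
  render.gen = neg(7) = -7

Propagation after the edit:
  east.txt feeds no computation that the output demands — nothing is marked dirty and nothing runs.

Key observation: east.txt is never demanded by the output, so the edit triggers no recomputation at all.

New value of render.gen: -7.
Target commands that run: none — 0 in total.
Values that change: east.txt.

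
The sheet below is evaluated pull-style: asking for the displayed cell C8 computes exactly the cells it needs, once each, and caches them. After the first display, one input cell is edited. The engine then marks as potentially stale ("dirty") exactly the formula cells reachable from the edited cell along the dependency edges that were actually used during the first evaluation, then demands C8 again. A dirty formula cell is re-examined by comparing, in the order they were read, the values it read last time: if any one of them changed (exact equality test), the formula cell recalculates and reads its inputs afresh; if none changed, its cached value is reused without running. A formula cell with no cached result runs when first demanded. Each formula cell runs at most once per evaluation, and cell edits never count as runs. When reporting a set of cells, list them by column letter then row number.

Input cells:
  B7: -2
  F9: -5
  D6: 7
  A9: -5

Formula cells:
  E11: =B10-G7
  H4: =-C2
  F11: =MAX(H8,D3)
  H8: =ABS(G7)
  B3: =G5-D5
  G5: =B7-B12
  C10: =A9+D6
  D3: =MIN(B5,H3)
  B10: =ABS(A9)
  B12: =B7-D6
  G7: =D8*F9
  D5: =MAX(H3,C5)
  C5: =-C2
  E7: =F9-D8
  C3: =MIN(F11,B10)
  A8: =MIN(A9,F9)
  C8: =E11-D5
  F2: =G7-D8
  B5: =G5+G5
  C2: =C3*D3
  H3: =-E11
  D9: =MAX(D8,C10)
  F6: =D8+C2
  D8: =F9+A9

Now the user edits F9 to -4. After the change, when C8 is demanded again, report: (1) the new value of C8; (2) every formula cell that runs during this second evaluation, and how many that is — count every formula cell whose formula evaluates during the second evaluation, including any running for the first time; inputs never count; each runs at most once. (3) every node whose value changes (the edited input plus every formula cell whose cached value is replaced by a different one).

Demanding C8 again yields -62.
10 formula cells run: C3, C8, D3, D5, D8, E11, F11, G7, H3, H8.
The nodes whose values change: C8, D5, D8, E11, F9, F11, G7, H3, H8.
Note where the cutoff bites: C2 is checked, finds nothing changed, and keeps its cache.

First demand of the output computes:
  B10 = ABS(-5) = 5
  B12 = -2 - 7 = -9
  D8 = -5 + -5 = -10
  G5 = -2 - -9 = 7
  B5 = 7 + 7 = 14
  G7 = -10 * -5 = 50
  E11 = 5 - 50 = -45
  H3 = -(-45) = 45
  D3 = MIN(14, 45) = 14
  H8 = ABS(50) = 50
  F11 = MAX(50, 14) = 50
  C3 = MIN(50, 5) = 5
  C2 = 5 * 14 = 70
  C5 = -(70) = -70
  D5 = MAX(45, -70) = 45
  C8 = -45 - 45 = -90

After the edit, cleaning proceeds:
  D8: a read changed (F9 -5->-4) — executes, giving -9.
  G7: a read changed (D8 -10->-9; F9 -5->-4) — executes, giving 36.
  E11: a read changed (G7 50->36) — executes, giving -31.
  H3: a read changed (E11 -45->-31) — executes, giving 31.
  D3: a read changed (H3 45->31) — executes, giving 14 — identical to its old value.
  H8: a read changed (G7 50->36) — executes, giving 36.
  F11: a read changed (H8 50->36) — executes, giving 36.
  C3: a read changed (F11 50->36) — executes, giving 5 — identical to its old value.
  C2: dirty, but its reads are unchanged (C3 unchanged, D3 unchanged); cached 70 stands.
  C5: dirty, but its reads are unchanged (C2 unchanged); cached -70 stands.
  D5: a read changed (H3 45->31) — executes, giving 31.
  C8: a read changed (E11 -45->-31; D5 45->31) — executes, giving -62.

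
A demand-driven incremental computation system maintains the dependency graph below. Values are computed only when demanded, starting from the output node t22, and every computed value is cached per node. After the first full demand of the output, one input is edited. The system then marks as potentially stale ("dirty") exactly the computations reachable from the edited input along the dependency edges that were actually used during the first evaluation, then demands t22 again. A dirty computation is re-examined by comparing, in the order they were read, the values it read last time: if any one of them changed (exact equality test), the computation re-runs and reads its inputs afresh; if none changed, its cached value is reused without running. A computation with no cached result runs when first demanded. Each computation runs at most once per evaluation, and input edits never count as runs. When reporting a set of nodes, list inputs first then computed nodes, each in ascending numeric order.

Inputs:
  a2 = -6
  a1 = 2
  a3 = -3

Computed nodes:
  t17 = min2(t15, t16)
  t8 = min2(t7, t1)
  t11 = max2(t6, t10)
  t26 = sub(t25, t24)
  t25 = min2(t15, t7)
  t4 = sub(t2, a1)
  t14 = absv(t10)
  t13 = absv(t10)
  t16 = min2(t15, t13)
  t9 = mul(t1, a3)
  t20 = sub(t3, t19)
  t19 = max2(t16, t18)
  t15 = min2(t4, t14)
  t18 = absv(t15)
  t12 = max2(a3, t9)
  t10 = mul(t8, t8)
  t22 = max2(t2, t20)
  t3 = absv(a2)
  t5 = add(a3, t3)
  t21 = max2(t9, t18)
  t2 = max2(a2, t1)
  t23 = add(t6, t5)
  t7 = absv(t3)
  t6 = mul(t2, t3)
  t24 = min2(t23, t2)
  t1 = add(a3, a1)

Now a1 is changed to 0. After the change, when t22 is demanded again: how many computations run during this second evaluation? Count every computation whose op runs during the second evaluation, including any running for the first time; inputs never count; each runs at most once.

Computations that run: t1, t2, t4, t8, t10, t13, t14, t15, t16, t22 — 10 in total.
Key observation: the cutoff stops propagation at t18 — its inputs' values are unchanged, so it reuses its cache.

First evaluation (everything demanded from the output):
  t1 = add(-3, 2) = -1
  t2 = max2(-6, -1) = -1
  t3 = absv(-6) = 6
  t4 = sub(-1, 2) = -3
  t7 = absv(6) = 6
  t8 = min2(6, -1) = -1
  t10 = mul(-1, -1) = 1
  t13 = absv(1) = 1
  t14 = absv(1) = 1
  t15 = min2(-3, 1) = -3
  t16 = min2(-3, 1) = -3
  t18 = absv(-3) = 3
  t19 = max2(-3, 3) = 3
  t20 = sub(6, 3) = 3
  t22 = max2(-1, 3) = 3

Propagation after the edit:
  t1: runs — a1 2->0; result -3.
  t2: runs — t1 -1->-3; result -3.
  t4: runs — t2 -1->-3; a1 2->0; result -3 (same value as before).
  t8: runs — t1 -1->-3; result -3.
  t10: runs — t8 -1->-3; t8 -1->-3; result 9.
  t13: runs — t10 1->9; result 9.
  t14: runs — t10 1->9; result 9.
  t15: runs — t14 1->9; result -3 (same value as before).
  t16: runs — t13 1->9; result -3 (same value as before).
  t18: checked — values it read are unchanged (t15 unchanged); reused cached 3 without running.
  t19: checked — values it read are unchanged (t16 unchanged, t18 unchanged); reused cached 3 without running.
  t20: checked — values it read are unchanged (t3 unchanged, t19 unchanged); reused cached 3 without running.
  t22: runs — t2 -1->-3; result 3 (same value as before).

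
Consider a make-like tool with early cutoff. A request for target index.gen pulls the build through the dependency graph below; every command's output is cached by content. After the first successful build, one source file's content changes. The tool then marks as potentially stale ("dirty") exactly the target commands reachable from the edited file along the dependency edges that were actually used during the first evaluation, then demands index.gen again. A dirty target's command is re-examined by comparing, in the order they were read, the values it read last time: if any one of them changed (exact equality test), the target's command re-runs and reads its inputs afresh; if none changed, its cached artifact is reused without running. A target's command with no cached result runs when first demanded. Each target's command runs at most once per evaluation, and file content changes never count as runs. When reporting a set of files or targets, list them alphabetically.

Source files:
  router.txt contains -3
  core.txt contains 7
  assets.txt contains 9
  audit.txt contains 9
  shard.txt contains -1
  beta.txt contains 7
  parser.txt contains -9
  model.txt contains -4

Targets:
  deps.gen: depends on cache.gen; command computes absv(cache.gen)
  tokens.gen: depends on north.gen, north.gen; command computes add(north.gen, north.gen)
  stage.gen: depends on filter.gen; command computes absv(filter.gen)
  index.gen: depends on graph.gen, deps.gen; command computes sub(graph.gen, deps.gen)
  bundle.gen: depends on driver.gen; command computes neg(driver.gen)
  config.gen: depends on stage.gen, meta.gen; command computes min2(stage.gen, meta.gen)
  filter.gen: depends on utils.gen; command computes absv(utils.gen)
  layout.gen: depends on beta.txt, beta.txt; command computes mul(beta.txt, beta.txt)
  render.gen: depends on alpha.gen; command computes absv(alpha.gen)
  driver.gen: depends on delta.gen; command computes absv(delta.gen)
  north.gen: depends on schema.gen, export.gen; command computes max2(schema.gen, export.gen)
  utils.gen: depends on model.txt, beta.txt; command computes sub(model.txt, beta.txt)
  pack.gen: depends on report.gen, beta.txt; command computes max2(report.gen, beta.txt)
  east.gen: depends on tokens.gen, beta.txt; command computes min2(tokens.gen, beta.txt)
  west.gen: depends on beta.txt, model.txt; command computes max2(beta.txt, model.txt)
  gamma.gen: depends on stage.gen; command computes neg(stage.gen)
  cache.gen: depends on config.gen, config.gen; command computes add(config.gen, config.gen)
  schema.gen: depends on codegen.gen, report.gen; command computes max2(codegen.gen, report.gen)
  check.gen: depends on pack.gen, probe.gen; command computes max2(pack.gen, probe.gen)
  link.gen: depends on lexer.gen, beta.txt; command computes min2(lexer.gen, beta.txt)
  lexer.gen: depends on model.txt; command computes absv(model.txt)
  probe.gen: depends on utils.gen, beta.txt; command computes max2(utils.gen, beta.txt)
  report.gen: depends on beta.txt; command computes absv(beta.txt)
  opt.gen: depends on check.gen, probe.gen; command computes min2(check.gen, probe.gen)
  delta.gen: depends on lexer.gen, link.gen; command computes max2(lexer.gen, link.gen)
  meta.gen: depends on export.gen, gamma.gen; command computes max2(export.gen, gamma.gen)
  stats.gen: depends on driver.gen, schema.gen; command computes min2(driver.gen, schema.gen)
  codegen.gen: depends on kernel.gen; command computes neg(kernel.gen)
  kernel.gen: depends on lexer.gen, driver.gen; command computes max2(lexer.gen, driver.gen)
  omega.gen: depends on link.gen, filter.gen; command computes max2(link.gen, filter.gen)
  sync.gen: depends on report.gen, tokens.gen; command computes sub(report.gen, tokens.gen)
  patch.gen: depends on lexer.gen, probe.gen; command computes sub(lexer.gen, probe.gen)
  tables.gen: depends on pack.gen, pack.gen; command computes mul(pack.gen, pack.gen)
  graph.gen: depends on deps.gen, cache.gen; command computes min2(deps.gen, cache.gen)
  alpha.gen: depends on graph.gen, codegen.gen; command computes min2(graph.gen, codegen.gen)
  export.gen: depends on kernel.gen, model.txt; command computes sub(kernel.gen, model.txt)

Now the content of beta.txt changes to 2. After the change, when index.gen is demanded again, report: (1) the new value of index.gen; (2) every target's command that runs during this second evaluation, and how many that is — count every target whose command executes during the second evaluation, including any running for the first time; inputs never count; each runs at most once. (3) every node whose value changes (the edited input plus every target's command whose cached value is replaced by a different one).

Demanding index.gen again yields 0.
12 target commands run: cache.gen, config.gen, delta.gen, deps.gen, filter.gen, gamma.gen, graph.gen, index.gen, link.gen, meta.gen, stage.gen, utils.gen.
The nodes whose values change: beta.txt, cache.gen, config.gen, deps.gen, filter.gen, gamma.gen, graph.gen, link.gen, stage.gen, utils.gen.
Note where the cutoff bites: driver.gen is checked, finds nothing changed, and keeps its cache.

First demand of the output computes:
  lexer.gen = absv(-4) = 4
  link.gen = min2(4, 7) = 4
  delta.gen = max2(4, 4) = 4
  driver.gen = absv(4) = 4
  kernel.gen = max2(4, 4) = 4
  export.gen = sub(4, -4) = 8
  utils.gen = sub(-4, 7) = -11
  filter.gen = absv(-11) = 11
  stage.gen = absv(11) = 11
  gamma.gen = neg(11) = -11
  meta.gen = max2(8, -11) = 8
  config.gen = min2(11, 8) = 8
  cache.gen = add(8, 8) = 16
  deps.gen = absv(16) = 16
  graph.gen = min2(16, 16) = 16
  index.gen = sub(16, 16) = 0

After the edit, cleaning proceeds:
  link.gen: a read changed (beta.txt 7->2) — executes, giving 2.
  delta.gen: a read changed (link.gen 4->2) — executes, giving 4 — identical to its old value.
  driver.gen: dirty, but its reads are unchanged (delta.gen unchanged); cached 4 stands.
  kernel.gen: dirty, but its reads are unchanged (lexer.gen unchanged, driver.gen unchanged); cached 4 stands.
  export.gen: dirty, but its reads are unchanged (kernel.gen unchanged, model.txt unchanged); cached 8 stands.
  utils.gen: a read changed (beta.txt 7->2) — executes, giving -6.
  filter.gen: a read changed (utils.gen -11->-6) — executes, giving 6.
  stage.gen: a read changed (filter.gen 11->6) — executes, giving 6.
  gamma.gen: a read changed (stage.gen 11->6) — executes, giving -6.
  meta.gen: a read changed (gamma.gen -11->-6) — executes, giving 8 — identical to its old value.
  config.gen: a read changed (stage.gen 11->6) — executes, giving 6.
  cache.gen: a read changed (config.gen 8->6; config.gen 8->6) — executes, giving 12.
  deps.gen: a read changed (cache.gen 16->12) — executes, giving 12.
  graph.gen: a read changed (deps.gen 16->12; cache.gen 16->12) — executes, giving 12.
  index.gen: a read changed (graph.gen 16->12; deps.gen 16->12) — executes, giving 0 — identical to its old value.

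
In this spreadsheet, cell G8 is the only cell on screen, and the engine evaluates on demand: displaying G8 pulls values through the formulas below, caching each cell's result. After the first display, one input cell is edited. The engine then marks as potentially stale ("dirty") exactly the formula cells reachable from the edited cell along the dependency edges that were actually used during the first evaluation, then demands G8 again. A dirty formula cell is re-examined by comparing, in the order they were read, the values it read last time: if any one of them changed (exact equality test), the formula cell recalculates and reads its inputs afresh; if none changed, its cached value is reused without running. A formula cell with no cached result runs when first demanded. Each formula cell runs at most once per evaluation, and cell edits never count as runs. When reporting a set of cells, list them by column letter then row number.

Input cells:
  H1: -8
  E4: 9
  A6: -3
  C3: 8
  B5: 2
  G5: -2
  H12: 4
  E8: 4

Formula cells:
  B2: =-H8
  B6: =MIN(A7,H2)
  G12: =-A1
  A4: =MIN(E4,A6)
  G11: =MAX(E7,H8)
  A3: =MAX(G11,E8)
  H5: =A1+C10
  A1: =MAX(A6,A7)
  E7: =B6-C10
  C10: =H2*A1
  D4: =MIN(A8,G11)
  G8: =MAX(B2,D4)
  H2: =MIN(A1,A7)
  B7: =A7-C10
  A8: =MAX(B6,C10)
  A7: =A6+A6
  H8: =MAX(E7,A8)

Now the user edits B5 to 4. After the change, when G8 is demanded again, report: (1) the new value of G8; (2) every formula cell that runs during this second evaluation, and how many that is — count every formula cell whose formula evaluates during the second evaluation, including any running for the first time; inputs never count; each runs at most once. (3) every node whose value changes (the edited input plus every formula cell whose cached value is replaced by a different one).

G8 now evaluates to 18.
Run set: none (0 run).
Changed values: B5.
The important point: nothing the output needs ever reads B5, so the edit is invisible to it.

Initial pass — values computed on the first demand:
  A7 = -3 + -3 = -6
  A1 = MAX(-3, -6) = -3
  H2 = MIN(-3, -6) = -6
  B6 = MIN(-6, -6) = -6
  C10 = -6 * -3 = 18
  A8 = MAX(-6, 18) = 18
  E7 = -6 - 18 = -24
  H8 = MAX(-24, 18) = 18
  B2 = -(18) = -18
  G11 = MAX(-24, 18) = 18
  D4 = MIN(18, 18) = 18
  G8 = MAX(-18, 18) = 18

Second demand — change propagation:
  no demanded computation ever read B5, so the edit dirties nothing and nothing runs.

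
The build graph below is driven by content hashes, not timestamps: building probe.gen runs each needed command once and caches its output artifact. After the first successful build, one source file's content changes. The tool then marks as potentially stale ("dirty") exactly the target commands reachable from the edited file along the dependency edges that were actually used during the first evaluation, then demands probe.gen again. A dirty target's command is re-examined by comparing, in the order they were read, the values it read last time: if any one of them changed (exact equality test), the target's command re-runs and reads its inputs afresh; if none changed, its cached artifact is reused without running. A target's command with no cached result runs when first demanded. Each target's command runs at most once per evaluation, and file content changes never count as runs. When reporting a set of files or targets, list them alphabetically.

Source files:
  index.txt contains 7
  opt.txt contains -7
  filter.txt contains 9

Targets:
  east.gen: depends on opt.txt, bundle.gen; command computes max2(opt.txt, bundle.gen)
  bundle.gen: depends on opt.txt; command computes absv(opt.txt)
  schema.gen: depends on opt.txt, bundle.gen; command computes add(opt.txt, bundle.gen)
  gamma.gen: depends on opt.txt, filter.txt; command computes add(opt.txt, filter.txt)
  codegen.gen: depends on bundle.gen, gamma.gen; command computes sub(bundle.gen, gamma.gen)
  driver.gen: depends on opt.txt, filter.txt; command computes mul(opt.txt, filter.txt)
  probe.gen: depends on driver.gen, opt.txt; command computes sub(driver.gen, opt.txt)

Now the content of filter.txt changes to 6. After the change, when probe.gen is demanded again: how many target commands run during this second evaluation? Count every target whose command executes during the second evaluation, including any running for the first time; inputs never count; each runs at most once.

Run set: driver.gen, probe.gen (2 run).

Initial pass — values computed on the first demand:
  driver.gen = mul(-7, 9) = -63
  probe.gen = sub(-63, -7) = -56

Second demand — change propagation:
  driver.gen: re-runs because filter.txt 9->6; new result -42.
  probe.gen: re-runs because driver.gen -63->-42; new result -35.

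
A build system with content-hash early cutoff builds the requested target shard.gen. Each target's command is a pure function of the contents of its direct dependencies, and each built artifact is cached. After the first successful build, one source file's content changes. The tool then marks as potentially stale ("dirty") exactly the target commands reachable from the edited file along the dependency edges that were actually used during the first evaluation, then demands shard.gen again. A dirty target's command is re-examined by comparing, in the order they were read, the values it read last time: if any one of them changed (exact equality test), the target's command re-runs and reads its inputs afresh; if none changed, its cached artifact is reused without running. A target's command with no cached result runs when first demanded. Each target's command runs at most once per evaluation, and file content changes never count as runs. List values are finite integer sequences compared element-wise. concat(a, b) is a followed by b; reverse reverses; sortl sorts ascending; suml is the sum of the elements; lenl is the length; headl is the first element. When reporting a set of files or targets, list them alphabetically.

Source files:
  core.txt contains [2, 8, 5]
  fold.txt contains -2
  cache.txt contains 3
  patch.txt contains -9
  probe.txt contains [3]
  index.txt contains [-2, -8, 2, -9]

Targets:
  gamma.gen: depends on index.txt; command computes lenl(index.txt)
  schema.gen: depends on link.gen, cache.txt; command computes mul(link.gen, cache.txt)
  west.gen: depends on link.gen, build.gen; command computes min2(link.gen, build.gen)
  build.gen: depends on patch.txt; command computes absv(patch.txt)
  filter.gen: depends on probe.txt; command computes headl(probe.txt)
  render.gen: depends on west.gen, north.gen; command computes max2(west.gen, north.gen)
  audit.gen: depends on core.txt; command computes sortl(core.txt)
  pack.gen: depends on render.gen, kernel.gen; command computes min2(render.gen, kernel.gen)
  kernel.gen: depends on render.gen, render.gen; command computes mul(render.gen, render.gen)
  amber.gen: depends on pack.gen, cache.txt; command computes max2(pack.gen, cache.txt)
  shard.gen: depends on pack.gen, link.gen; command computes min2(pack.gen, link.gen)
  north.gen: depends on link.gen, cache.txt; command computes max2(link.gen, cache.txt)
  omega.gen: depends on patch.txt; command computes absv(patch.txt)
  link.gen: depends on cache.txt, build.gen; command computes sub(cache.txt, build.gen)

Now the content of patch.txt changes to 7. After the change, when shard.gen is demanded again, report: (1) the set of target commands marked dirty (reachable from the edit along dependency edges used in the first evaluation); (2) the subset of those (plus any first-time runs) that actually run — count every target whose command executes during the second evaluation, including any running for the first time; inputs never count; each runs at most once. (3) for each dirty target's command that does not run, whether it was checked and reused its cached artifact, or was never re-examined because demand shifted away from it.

Marked dirty: build.gen, kernel.gen, link.gen, north.gen, pack.gen, render.gen, shard.gen, west.gen.
Target commands that run: build.gen, link.gen, north.gen, render.gen, shard.gen, west.gen — 6 in total.
Checked but reused from cache: kernel.gen, pack.gen.
Key observation: the cutoff stops propagation at kernel.gen — its inputs' values are unchanged, so it reuses its cache.

First evaluation (everything demanded from the output):
  build.gen = absv(-9) = 9
  link.gen = sub(3, 9) = -6
  north.gen = max2(-6, 3) = 3
  west.gen = min2(-6, 9) = -6
  render.gen = max2(-6, 3) = 3
  kernel.gen = mul(3, 3) = 9
  pack.gen = min2(3, 9) = 3
  shard.gen = min2(3, -6) = -6

Propagation after the edit:
  build.gen: runs — patch.txt -9->7; result 7.
  link.gen: runs — build.gen 9->7; result -4.
  north.gen: runs — link.gen -6->-4; result 3 (same value as before).
  west.gen: runs — link.gen -6->-4; build.gen 9->7; result -4.
  render.gen: runs — west.gen -6->-4; result 3 (same value as before).
  kernel.gen: checked — values it read are unchanged (render.gen unchanged, render.gen unchanged); reused cached 9 without running.
  pack.gen: checked — values it read are unchanged (render.gen unchanged, kernel.gen unchanged); reused cached 3 without running.
  shard.gen: runs — link.gen -6->-4; result -4.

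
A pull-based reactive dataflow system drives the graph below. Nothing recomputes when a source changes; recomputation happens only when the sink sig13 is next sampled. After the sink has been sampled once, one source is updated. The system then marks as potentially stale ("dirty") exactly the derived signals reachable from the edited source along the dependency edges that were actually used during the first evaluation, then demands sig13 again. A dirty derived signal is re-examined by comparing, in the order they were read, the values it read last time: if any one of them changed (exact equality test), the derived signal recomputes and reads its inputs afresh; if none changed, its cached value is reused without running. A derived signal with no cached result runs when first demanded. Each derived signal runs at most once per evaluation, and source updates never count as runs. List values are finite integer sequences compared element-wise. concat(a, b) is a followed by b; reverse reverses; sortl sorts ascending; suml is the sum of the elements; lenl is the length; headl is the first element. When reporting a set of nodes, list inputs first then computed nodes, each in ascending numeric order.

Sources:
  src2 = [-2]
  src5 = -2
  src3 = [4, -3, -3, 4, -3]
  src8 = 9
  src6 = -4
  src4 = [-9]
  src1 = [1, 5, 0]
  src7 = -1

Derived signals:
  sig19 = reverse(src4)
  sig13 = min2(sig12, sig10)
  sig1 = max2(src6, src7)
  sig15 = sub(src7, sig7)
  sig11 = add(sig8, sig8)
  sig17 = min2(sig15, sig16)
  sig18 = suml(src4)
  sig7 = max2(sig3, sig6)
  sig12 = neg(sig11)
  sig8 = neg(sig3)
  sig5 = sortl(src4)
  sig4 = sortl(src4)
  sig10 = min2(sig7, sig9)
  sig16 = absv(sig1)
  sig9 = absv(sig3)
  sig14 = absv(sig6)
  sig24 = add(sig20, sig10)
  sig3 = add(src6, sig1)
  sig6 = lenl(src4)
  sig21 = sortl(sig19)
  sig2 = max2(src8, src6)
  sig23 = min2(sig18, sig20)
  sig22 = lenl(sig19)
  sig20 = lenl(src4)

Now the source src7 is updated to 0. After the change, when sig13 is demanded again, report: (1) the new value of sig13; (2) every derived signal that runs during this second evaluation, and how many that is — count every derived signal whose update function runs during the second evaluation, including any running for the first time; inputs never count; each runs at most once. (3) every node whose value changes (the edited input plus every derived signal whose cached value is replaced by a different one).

First evaluation (everything demanded from the output):
  sig1 = max2(-4, -1) = -1
  sig3 = add(-4, -1) = -5
  sig6 = lenl([-9]) = 1
  sig7 = max2(-5, 1) = 1
  sig8 = neg(-5) = 5
  sig9 = absv(-5) = 5
  sig10 = min2(1, 5) = 1
  sig11 = add(5, 5) = 10
  sig12 = neg(10) = -10
  sig13 = min2(-10, 1) = -10

Propagation after the edit:
  sig1: runs — src7 -1->0; result 0.
  sig3: runs — sig1 -1->0; result -4.
  sig7: runs — sig3 -5->-4; result 1 (same value as before).
  sig8: runs — sig3 -5->-4; result 4.
  sig9: runs — sig3 -5->-4; result 4.
  sig10: runs — sig9 5->4; result 1 (same value as before).
  sig11: runs — sig8 5->4; sig8 5->4; result 8.
  sig12: runs — sig11 10->8; result -8.
  sig13: runs — sig12 -10->-8; result -8.

New value of sig13: -8.
Derived signals that run: sig1, sig3, sig7, sig8, sig9, sig10, sig11, sig12, sig13 — 9 in total.
Values that change: src7, sig1, sig3, sig8, sig9, sig11, sig12, sig13.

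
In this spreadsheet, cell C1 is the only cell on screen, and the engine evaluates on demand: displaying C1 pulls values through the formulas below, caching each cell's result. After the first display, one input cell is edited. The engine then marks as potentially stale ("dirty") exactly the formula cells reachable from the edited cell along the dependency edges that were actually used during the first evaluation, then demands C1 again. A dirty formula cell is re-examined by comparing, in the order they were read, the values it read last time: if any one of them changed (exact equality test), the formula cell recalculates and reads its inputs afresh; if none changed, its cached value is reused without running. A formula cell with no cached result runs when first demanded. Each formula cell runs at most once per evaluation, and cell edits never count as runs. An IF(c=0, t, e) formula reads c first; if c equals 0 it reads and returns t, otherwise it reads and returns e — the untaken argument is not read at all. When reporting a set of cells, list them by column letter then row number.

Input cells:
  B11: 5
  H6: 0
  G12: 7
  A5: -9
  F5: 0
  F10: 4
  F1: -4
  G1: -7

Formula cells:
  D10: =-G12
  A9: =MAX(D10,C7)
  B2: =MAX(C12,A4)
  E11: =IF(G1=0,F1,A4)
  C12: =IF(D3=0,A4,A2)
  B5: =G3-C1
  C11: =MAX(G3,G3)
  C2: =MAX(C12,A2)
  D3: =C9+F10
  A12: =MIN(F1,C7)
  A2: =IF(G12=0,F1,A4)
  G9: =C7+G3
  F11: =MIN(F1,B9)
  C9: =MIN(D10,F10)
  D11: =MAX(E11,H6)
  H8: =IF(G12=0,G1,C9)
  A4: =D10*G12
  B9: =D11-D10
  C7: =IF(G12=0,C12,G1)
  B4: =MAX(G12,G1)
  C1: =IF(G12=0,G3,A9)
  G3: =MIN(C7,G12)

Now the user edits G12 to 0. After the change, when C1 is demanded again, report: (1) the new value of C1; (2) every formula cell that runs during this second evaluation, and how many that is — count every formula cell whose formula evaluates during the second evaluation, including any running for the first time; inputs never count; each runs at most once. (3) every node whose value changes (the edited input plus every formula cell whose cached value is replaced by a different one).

C1 now evaluates to -4.
Run set: A2, C1, C7, C9, C12, D3, D10, G3 (8 run).
Changed values: C1, C7, D10, G12.
The important point: the flipped condition redirects demand; A9 is left stale, never re-checked.

Initial pass — values computed on the first demand:
  C7 = IF(G12=0: G12=7 -> else branch G1) = -7
  D10 = -(7) = -7
  A9 = MAX(-7, -7) = -7
  C1 = IF(G12=0: G12=7 -> else branch A9) = -7

Second demand — change propagation:
  A2: newly demanded (no cache) — executes and yields -4.
  D10: re-runs because G12 7->0; new result 0.
  C9: newly demanded (no cache) — executes and yields 0.
  D3: newly demanded (no cache) — executes and yields 4.
  C12: newly demanded (no cache) — executes and yields -4.
  C7: re-runs because G12 7->0; new result -4.
  A9: dirty yet unreached — the second evaluation never asks for it.
  G3: newly demanded (no cache) — executes and yields -4.
  C1: re-runs because G12 7->0; new result -4.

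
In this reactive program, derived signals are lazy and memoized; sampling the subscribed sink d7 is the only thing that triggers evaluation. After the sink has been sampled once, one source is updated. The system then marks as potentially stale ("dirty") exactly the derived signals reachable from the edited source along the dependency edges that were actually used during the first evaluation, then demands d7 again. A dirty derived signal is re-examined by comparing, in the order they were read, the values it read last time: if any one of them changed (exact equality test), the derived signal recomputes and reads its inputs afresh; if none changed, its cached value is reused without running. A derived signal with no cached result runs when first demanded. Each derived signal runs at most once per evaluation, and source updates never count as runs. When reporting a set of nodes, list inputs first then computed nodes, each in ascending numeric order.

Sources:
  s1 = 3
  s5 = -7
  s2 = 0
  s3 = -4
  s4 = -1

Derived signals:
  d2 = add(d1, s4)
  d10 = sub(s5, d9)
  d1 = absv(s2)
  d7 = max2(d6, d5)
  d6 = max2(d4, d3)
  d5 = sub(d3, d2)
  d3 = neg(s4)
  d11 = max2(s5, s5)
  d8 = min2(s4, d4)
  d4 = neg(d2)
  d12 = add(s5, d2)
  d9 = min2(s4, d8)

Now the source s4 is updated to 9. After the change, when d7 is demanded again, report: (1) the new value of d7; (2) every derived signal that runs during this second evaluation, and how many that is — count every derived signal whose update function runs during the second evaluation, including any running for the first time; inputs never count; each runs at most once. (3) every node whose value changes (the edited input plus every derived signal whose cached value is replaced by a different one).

Demanding d7 again yields -9.
6 derived signals run: d2, d3, d4, d5, d6, d7.
The nodes whose values change: s4, d2, d3, d4, d5, d6, d7.

First demand of the output computes:
  d1 = absv(0) = 0
  d2 = add(0, -1) = -1
  d3 = neg(-1) = 1
  d4 = neg(-1) = 1
  d5 = sub(1, -1) = 2
  d6 = max2(1, 1) = 1
  d7 = max2(1, 2) = 2

After the edit, cleaning proceeds:
  d2: a read changed (s4 -1->9) — executes, giving 9.
  d3: a read changed (s4 -1->9) — executes, giving -9.
  d4: a read changed (d2 -1->9) — executes, giving -9.
  d5: a read changed (d3 1->-9; d2 -1->9) — executes, giving -18.
  d6: a read changed (d4 1->-9; d3 1->-9) — executes, giving -9.
  d7: a read changed (d6 1->-9; d5 2->-18) — executes, giving -9.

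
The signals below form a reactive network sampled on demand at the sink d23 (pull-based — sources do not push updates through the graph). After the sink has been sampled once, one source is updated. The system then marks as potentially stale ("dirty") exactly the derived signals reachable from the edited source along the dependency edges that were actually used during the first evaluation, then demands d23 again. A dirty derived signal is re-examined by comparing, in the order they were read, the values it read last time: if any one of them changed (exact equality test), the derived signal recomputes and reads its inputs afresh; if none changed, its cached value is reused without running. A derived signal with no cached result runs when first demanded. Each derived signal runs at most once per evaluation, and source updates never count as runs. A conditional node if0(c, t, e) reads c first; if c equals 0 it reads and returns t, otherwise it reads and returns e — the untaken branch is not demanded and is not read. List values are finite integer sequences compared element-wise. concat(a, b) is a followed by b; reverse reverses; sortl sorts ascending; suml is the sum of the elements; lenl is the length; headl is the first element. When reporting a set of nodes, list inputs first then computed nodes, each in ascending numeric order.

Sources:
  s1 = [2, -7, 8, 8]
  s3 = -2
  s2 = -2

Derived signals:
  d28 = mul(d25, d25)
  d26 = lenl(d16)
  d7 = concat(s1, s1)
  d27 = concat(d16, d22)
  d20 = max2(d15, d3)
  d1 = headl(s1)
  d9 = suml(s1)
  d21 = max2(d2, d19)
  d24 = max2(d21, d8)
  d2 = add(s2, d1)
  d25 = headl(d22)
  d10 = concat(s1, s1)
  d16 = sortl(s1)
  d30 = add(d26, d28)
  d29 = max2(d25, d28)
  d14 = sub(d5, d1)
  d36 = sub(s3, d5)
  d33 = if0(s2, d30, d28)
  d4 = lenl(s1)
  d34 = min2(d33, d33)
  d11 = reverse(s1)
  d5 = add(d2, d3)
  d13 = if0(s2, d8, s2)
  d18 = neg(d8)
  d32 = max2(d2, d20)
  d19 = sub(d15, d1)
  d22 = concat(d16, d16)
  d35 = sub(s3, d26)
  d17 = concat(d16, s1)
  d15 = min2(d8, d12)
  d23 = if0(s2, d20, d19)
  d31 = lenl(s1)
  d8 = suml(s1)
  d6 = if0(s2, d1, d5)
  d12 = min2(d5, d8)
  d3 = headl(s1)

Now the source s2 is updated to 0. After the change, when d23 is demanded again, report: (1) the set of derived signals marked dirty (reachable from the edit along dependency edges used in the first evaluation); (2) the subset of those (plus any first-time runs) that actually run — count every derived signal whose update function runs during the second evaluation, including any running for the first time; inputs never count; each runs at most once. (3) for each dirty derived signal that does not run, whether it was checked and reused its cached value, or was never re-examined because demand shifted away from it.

Initial pass — values computed on the first demand:
  d1 = headl([2, -7, 8, 8]) = 2
  d2 = add(-2, 2) = 0
  d3 = headl([2, -7, 8, 8]) = 2
  d5 = add(0, 2) = 2
  d8 = suml([2, -7, 8, 8]) = 11
  d12 = min2(2, 11) = 2
  d15 = min2(11, 2) = 2
  d19 = sub(2, 2) = 0
  d23 = if0(s2=-2 -> else branch d19) = 0

Second demand — change propagation:
  d2: re-runs because s2 -2->0; new result 2.
  d5: re-runs because d2 0->2; new result 4.
  d12: re-runs because d5 2->4; new result 4.
  d15: re-runs because d12 2->4; new result 4.
  d19: dirty yet unreached — the second evaluation never asks for it.
  d20: newly demanded (no cache) — executes and yields 4.
  d23: re-runs because s2 -2->0; new result 4.

The important point: the flipped condition redirects demand; d19 is left stale, never re-checked.

Dirty set: d2, d5, d12, d15, d19, d23.
Run set: d2, d5, d12, d15, d20, d23 (6 run).
Left stale — demand moved off them: d19.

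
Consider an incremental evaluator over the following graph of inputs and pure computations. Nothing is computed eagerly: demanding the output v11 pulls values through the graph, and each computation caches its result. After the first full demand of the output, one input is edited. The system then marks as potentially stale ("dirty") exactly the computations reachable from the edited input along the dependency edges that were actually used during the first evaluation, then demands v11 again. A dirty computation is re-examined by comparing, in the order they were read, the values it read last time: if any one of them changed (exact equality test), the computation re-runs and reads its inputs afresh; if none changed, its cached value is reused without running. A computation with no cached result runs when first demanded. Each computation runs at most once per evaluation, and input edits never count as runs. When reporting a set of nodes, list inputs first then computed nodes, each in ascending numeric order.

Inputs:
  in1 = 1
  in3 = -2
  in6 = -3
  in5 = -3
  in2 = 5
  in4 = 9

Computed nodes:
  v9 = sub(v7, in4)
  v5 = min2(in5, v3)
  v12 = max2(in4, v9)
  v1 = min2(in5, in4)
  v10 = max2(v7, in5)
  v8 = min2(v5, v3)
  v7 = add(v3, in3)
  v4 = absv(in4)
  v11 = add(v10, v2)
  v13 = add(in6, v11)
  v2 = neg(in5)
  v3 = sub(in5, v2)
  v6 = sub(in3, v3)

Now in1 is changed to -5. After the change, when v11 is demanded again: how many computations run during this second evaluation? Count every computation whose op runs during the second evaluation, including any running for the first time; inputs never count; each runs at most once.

Run set: none (0 run).
The important point: nothing the output needs ever reads in1, so the edit is invisible to it.

Initial pass — values computed on the first demand:
  v2 = neg(-3) = 3
  v3 = sub(-3, 3) = -6
  v7 = add(-6, -2) = -8
  v10 = max2(-8, -3) = -3
  v11 = add(-3, 3) = 0

Second demand — change propagation:
  no demanded computation ever read in1, so the edit dirties nothing and nothing runs.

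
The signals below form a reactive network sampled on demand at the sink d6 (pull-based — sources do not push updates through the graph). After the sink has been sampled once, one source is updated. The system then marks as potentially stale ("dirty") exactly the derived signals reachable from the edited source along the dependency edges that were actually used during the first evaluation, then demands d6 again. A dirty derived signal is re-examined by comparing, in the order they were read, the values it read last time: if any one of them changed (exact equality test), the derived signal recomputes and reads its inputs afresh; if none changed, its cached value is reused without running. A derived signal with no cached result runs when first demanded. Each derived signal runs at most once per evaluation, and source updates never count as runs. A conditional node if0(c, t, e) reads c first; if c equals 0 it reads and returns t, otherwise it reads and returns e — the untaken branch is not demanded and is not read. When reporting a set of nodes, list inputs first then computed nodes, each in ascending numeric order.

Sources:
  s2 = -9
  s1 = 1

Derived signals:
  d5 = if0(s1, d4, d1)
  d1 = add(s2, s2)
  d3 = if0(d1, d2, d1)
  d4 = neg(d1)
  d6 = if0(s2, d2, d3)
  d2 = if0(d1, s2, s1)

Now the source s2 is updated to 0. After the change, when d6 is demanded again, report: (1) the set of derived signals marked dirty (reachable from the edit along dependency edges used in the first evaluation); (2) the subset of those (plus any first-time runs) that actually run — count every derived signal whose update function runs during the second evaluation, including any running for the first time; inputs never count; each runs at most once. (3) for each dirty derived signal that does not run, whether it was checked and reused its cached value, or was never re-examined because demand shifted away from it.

Initial pass — values computed on the first demand:
  d1 = add(-9, -9) = -18
  d3 = if0(d1=-18 -> else branch d1) = -18
  d6 = if0(s2=-9 -> else branch d3) = -18

Second demand — change propagation:
  d1: re-runs because s2 -9->0; s2 -9->0; new result 0.
  d2: newly demanded (no cache) — executes and yields 0.
  d3: dirty yet unreached — the second evaluation never asks for it.
  d6: re-runs because s2 -9->0; new result 0.

The important point: the flipped condition redirects demand; d3 is left stale, never re-checked.

Dirty set: d1, d3, d6.
Run set: d1, d2, d6 (3 run).
Left stale — demand moved off them: d3.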